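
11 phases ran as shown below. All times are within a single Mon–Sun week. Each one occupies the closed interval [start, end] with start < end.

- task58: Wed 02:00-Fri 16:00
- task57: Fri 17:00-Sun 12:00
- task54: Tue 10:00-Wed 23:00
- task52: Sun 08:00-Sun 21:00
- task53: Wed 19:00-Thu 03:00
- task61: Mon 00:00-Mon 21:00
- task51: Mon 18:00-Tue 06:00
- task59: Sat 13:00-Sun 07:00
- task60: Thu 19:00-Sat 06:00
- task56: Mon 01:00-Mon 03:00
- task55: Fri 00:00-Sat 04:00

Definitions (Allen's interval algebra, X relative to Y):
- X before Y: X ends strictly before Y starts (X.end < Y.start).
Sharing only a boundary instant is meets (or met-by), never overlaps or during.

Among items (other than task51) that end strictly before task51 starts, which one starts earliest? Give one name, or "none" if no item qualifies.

Target task51 = [Mon 18:00, Tue 06:00].
task52 [Sun 08:00, Sun 21:00] → after → excluded.
task53 [Wed 19:00, Thu 03:00] → after → excluded.
task54 [Tue 10:00, Wed 23:00] → after → excluded.
task55 [Fri 00:00, Sat 04:00] → after → excluded.
task56 [Mon 01:00, Mon 03:00] → before → candidate.
task57 [Fri 17:00, Sun 12:00] → after → excluded.
task58 [Wed 02:00, Fri 16:00] → after → excluded.
task59 [Sat 13:00, Sun 07:00] → after → excluded.
task60 [Thu 19:00, Sat 06:00] → after → excluded.
task61 [Mon 00:00, Mon 21:00] → overlaps → excluded.
Among candidates, earliest start is Mon 01:00 → task56.

task56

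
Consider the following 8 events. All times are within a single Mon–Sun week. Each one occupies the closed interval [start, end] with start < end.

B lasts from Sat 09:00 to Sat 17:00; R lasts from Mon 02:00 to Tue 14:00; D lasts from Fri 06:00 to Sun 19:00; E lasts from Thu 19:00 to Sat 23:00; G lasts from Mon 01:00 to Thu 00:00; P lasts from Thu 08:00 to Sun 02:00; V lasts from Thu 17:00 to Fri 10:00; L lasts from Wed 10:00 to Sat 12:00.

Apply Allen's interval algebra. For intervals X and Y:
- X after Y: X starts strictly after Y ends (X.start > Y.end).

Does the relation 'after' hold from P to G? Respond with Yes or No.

P = [Thu 08:00, Sun 02:00], G = [Mon 01:00, Thu 00:00].
Actual relation of P to G: after.
Asked whether 'after' holds → Yes.

Yes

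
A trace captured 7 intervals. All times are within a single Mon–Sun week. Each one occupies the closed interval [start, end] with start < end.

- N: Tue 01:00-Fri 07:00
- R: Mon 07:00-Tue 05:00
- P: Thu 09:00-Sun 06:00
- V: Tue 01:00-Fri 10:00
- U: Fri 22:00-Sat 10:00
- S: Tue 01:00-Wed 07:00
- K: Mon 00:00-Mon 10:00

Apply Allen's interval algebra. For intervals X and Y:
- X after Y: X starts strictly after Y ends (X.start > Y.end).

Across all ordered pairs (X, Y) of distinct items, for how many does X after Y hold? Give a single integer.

11

Checking all 42 ordered pairs for relation 'after'; matching pairs in alphabetical order:
(N, K): N after K ✓
(P, K): P after K ✓
(P, R): P after R ✓
(P, S): P after S ✓
(S, K): S after K ✓
(U, K): U after K ✓
(U, N): U after N ✓
(U, R): U after R ✓
(U, S): U after S ✓
(U, V): U after V ✓
(V, K): V after K ✓
Count: 11.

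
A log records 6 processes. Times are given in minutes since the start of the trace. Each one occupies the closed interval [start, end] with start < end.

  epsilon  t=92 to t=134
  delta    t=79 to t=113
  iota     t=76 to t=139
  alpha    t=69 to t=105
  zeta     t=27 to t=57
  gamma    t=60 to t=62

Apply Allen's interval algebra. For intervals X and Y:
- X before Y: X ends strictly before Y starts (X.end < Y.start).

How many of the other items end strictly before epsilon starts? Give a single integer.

Target epsilon = [t=92, t=134].
alpha [t=69, t=105] → overlaps → no.
delta [t=79, t=113] → overlaps → no.
gamma [t=60, t=62] → before → counts.
iota [t=76, t=139] → contains → no.
zeta [t=27, t=57] → before → counts.
Total: 2.

2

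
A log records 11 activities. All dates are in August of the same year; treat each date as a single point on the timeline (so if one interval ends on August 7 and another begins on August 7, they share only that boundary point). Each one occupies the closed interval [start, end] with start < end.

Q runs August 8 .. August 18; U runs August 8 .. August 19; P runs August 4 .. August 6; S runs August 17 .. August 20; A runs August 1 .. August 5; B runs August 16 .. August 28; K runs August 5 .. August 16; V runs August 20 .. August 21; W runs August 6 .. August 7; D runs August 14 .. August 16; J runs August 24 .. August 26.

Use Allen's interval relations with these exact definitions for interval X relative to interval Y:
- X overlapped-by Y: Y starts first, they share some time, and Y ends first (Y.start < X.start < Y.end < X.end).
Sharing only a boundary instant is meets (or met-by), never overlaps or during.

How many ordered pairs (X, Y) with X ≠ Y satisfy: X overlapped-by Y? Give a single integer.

8

Checking all 110 ordered pairs for relation 'overlapped-by'; matching pairs in alphabetical order:
(B, Q): B overlapped-by Q ✓
(B, U): B overlapped-by U ✓
(K, P): K overlapped-by P ✓
(P, A): P overlapped-by A ✓
(Q, K): Q overlapped-by K ✓
(S, Q): S overlapped-by Q ✓
(S, U): S overlapped-by U ✓
(U, K): U overlapped-by K ✓
Count: 8.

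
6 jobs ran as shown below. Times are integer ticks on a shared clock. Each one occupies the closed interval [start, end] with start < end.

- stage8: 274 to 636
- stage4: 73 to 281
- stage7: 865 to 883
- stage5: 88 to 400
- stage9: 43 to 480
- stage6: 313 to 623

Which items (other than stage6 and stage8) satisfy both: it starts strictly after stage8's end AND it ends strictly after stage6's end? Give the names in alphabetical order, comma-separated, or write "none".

stage7

Conditions: its start is strictly after stage8's end (X.start > 636) AND its end is strictly after stage6's end (X.end > 623).
stage4: start 73 > 636? ✗; end 281 > 623? ✗ → no.
stage5: start 88 > 636? ✗; end 400 > 623? ✗ → no.
stage7: start 865 > 636? ✓; end 883 > 623? ✓ → yes.
stage9: start 43 > 636? ✗; end 480 > 623? ✗ → no.
Result: stage7.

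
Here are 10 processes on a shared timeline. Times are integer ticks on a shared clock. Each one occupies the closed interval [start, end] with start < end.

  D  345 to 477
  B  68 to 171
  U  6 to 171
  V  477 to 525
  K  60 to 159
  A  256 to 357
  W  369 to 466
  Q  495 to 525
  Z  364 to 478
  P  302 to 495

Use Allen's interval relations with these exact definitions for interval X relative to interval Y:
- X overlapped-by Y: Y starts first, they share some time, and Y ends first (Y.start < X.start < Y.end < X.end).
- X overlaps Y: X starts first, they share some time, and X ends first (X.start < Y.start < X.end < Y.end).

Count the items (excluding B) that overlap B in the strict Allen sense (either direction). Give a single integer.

1

Target B = [68, 171].
A [256, 357] → after → no.
D [345, 477] → after → no.
K [60, 159] → overlaps → counts.
P [302, 495] → after → no.
Q [495, 525] → after → no.
U [6, 171] → finished-by → no.
V [477, 525] → after → no.
W [369, 466] → after → no.
Z [364, 478] → after → no.
Total: 1.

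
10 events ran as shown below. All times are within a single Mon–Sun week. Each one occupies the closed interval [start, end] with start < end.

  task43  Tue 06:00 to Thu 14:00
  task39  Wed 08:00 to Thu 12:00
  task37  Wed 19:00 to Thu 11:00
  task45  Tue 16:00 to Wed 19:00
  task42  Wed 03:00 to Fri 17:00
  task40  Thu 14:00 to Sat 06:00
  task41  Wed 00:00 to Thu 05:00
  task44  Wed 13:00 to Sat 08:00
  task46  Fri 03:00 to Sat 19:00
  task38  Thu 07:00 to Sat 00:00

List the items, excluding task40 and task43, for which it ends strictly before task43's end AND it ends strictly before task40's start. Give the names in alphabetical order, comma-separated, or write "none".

Conditions: its end is strictly before task43's end (X.end < Thu 14:00) AND its end is strictly before task40's start (X.end < Thu 14:00).
task37: end Thu 11:00 < Thu 14:00? ✓; end Thu 11:00 < Thu 14:00? ✓ → yes.
task38: end Sat 00:00 < Thu 14:00? ✗; end Sat 00:00 < Thu 14:00? ✗ → no.
task39: end Thu 12:00 < Thu 14:00? ✓; end Thu 12:00 < Thu 14:00? ✓ → yes.
task41: end Thu 05:00 < Thu 14:00? ✓; end Thu 05:00 < Thu 14:00? ✓ → yes.
task42: end Fri 17:00 < Thu 14:00? ✗; end Fri 17:00 < Thu 14:00? ✗ → no.
task44: end Sat 08:00 < Thu 14:00? ✗; end Sat 08:00 < Thu 14:00? ✗ → no.
task45: end Wed 19:00 < Thu 14:00? ✓; end Wed 19:00 < Thu 14:00? ✓ → yes.
task46: end Sat 19:00 < Thu 14:00? ✗; end Sat 19:00 < Thu 14:00? ✗ → no.
Result: task37, task39, task41, task45.

task37, task39, task41, task45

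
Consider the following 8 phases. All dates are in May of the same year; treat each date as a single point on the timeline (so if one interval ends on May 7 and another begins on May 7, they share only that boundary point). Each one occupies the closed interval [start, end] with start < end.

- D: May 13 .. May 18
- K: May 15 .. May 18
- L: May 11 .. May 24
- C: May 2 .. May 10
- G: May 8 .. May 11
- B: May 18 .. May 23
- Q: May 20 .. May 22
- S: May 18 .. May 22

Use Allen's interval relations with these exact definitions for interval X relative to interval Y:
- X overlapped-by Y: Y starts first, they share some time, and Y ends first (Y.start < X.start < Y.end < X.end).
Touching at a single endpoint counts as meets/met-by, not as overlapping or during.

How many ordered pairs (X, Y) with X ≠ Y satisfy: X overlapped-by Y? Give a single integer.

1

Checking all 56 ordered pairs for relation 'overlapped-by'; matching pairs in alphabetical order:
(G, C): G overlapped-by C ✓
Count: 1.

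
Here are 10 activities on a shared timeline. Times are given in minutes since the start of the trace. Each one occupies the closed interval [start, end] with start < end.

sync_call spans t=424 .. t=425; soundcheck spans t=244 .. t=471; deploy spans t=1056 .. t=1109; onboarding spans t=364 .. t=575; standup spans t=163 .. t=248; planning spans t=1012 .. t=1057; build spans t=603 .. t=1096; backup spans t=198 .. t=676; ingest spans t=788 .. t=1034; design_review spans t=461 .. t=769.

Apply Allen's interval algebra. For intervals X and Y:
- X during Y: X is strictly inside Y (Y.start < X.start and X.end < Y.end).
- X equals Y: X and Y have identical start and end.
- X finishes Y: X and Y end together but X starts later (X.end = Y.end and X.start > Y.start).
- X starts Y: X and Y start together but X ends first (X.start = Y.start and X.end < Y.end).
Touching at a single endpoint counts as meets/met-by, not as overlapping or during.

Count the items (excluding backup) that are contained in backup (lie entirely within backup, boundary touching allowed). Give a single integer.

Target backup = [t=198, t=676].
build [t=603, t=1096] → overlapped-by → no.
deploy [t=1056, t=1109] → after → no.
design_review [t=461, t=769] → overlapped-by → no.
ingest [t=788, t=1034] → after → no.
onboarding [t=364, t=575] → during → counts.
planning [t=1012, t=1057] → after → no.
soundcheck [t=244, t=471] → during → counts.
standup [t=163, t=248] → overlaps → no.
sync_call [t=424, t=425] → during → counts.
Total: 3.

3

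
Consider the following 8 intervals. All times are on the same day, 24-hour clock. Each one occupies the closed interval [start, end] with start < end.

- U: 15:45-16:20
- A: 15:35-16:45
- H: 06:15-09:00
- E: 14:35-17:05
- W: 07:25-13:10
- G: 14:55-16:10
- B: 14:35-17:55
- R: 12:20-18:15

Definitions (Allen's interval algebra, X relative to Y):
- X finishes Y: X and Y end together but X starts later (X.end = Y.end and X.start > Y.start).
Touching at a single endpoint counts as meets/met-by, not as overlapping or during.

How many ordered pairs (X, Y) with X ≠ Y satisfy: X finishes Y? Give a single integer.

0

Checking all 56 ordered pairs for relation 'finishes'; matching pairs in alphabetical order:
No pair satisfies it.
Count: 0.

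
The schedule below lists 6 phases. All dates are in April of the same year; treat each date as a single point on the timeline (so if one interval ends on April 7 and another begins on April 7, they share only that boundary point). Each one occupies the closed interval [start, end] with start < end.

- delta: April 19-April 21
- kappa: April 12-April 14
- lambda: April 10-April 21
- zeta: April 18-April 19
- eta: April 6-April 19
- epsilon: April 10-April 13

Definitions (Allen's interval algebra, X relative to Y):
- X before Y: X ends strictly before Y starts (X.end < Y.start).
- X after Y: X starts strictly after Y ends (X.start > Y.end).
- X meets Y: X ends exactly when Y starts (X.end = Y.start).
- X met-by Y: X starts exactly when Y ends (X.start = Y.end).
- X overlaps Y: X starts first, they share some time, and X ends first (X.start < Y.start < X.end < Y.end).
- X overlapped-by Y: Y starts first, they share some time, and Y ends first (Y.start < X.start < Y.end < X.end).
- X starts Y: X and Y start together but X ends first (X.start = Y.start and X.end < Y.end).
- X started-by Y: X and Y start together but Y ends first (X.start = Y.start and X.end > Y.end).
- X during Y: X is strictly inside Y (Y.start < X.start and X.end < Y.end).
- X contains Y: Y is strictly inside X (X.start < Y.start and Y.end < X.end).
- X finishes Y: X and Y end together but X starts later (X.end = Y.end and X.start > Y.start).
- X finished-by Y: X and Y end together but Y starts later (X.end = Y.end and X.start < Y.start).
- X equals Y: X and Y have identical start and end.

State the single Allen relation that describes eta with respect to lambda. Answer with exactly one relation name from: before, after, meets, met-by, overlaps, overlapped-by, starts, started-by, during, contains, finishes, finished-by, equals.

eta = [April 6, April 19]; lambda = [April 10, April 21].
Compare endpoints: eta.start < lambda.start, eta.start < lambda.end, eta.end > lambda.start, eta.end < lambda.end.
That pattern is 'overlaps'.

overlaps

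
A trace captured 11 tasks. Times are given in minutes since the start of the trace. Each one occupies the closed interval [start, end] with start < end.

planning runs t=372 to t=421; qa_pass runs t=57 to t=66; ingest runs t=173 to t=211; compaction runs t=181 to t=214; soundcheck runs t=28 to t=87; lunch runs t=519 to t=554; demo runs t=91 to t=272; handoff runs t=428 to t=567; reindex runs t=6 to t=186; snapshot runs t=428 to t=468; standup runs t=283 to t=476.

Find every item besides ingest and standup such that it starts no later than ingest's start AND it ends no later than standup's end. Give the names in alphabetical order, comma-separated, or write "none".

Conditions: its start is no later than ingest's start (X.start <= t=173) AND its end is no later than standup's end (X.end <= t=476).
compaction: start t=181 <= t=173? ✗; end t=214 <= t=476? ✓ → no.
demo: start t=91 <= t=173? ✓; end t=272 <= t=476? ✓ → yes.
handoff: start t=428 <= t=173? ✗; end t=567 <= t=476? ✗ → no.
lunch: start t=519 <= t=173? ✗; end t=554 <= t=476? ✗ → no.
planning: start t=372 <= t=173? ✗; end t=421 <= t=476? ✓ → no.
qa_pass: start t=57 <= t=173? ✓; end t=66 <= t=476? ✓ → yes.
reindex: start t=6 <= t=173? ✓; end t=186 <= t=476? ✓ → yes.
snapshot: start t=428 <= t=173? ✗; end t=468 <= t=476? ✓ → no.
soundcheck: start t=28 <= t=173? ✓; end t=87 <= t=476? ✓ → yes.
Result: demo, qa_pass, reindex, soundcheck.

demo, qa_pass, reindex, soundcheck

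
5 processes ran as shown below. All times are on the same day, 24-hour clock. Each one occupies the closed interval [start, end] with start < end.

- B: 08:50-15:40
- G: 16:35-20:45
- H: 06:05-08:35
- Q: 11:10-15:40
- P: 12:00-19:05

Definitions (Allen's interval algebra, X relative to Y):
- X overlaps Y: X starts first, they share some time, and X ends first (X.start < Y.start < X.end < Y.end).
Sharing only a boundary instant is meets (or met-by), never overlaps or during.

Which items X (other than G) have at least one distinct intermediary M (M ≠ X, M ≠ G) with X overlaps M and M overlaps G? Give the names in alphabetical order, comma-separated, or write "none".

B, Q

Target G = [16:35, 20:45].
Intermediaries M with M overlaps G: P.
Via P — items with X overlaps P: B, Q.
Union: B, Q.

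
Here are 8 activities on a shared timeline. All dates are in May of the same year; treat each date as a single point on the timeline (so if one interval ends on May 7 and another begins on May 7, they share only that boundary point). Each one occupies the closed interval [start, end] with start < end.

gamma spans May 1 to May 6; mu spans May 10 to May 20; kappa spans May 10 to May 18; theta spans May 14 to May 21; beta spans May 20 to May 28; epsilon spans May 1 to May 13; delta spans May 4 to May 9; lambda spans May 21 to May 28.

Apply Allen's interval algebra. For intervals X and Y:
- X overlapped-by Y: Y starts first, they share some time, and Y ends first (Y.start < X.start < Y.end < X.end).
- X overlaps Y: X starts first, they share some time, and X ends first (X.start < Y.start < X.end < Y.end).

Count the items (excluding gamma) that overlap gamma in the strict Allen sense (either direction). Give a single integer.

1

Target gamma = [May 1, May 6].
beta [May 20, May 28] → after → no.
delta [May 4, May 9] → overlapped-by → counts.
epsilon [May 1, May 13] → started-by → no.
kappa [May 10, May 18] → after → no.
lambda [May 21, May 28] → after → no.
mu [May 10, May 20] → after → no.
theta [May 14, May 21] → after → no.
Total: 1.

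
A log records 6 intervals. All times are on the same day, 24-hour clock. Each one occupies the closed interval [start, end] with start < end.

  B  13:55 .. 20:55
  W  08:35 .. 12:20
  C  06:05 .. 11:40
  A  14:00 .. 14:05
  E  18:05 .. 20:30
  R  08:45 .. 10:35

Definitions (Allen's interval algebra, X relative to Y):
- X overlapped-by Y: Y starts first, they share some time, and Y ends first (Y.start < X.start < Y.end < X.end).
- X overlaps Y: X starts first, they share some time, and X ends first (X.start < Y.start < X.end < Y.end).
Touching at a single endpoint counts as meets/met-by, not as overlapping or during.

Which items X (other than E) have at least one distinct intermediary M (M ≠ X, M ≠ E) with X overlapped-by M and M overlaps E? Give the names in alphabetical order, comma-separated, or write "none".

Target E = [18:05, 20:30].
Intermediaries M with M overlaps E: none.
Union: none.

none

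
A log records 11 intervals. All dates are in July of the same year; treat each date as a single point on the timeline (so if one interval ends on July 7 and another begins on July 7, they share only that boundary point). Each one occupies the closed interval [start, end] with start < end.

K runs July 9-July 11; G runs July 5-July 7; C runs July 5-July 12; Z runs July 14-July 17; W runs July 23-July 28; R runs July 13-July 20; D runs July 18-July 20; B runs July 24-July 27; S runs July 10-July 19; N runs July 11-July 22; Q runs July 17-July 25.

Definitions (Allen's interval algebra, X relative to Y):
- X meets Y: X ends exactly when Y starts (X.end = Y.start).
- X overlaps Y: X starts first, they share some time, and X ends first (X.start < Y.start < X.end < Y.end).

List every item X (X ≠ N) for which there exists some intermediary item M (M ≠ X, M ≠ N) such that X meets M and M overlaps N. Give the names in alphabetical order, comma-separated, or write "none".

Target N = [July 11, July 22].
Intermediaries M with M overlaps N: C, S.
Via C — items with X meets C: none.
Via S — items with X meets S: none.
Union: none.

none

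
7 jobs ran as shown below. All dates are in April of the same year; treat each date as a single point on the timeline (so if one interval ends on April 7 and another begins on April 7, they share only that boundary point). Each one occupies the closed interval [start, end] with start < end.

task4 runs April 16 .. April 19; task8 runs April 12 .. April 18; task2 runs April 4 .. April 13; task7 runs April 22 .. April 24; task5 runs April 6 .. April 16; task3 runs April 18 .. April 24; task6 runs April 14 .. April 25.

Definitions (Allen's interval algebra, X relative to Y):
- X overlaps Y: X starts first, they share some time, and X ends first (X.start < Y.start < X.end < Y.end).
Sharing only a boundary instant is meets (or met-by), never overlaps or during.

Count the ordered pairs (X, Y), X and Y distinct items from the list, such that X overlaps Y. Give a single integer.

Checking all 42 ordered pairs for relation 'overlaps'; matching pairs in alphabetical order:
(task2, task5): task2 overlaps task5 ✓
(task2, task8): task2 overlaps task8 ✓
(task4, task3): task4 overlaps task3 ✓
(task5, task6): task5 overlaps task6 ✓
(task5, task8): task5 overlaps task8 ✓
(task8, task4): task8 overlaps task4 ✓
(task8, task6): task8 overlaps task6 ✓
Count: 7.

7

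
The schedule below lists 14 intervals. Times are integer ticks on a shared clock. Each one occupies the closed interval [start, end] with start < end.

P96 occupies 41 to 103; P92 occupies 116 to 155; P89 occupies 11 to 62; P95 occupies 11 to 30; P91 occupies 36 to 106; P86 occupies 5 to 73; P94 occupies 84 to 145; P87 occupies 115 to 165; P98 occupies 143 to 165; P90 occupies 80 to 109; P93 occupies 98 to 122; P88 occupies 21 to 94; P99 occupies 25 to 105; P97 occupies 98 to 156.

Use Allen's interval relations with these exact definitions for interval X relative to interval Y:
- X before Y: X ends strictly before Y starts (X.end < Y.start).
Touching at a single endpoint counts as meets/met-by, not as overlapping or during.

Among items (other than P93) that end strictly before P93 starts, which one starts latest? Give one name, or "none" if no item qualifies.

Target P93 = [98, 122].
P86 [5, 73] → before → candidate.
P87 [115, 165] → overlapped-by → excluded.
P88 [21, 94] → before → candidate.
P89 [11, 62] → before → candidate.
P90 [80, 109] → overlaps → excluded.
P91 [36, 106] → overlaps → excluded.
P92 [116, 155] → overlapped-by → excluded.
P94 [84, 145] → contains → excluded.
P95 [11, 30] → before → candidate.
P96 [41, 103] → overlaps → excluded.
P97 [98, 156] → started-by → excluded.
P98 [143, 165] → after → excluded.
P99 [25, 105] → overlaps → excluded.
Among candidates, latest start is 21 → P88.

P88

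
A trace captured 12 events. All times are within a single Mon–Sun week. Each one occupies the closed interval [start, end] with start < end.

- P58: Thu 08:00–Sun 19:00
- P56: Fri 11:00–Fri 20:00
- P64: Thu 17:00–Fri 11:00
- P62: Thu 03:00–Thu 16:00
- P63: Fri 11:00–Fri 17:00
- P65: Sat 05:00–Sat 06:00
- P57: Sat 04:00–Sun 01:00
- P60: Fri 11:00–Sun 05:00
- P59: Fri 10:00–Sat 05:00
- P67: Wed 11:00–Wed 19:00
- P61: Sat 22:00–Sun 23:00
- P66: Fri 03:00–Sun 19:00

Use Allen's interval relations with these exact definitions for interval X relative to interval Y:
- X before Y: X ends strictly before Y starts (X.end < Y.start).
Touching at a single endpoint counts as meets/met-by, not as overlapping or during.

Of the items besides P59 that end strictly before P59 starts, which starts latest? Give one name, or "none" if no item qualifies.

Target P59 = [Fri 10:00, Sat 05:00].
P56 [Fri 11:00, Fri 20:00] → during → excluded.
P57 [Sat 04:00, Sun 01:00] → overlapped-by → excluded.
P58 [Thu 08:00, Sun 19:00] → contains → excluded.
P60 [Fri 11:00, Sun 05:00] → overlapped-by → excluded.
P61 [Sat 22:00, Sun 23:00] → after → excluded.
P62 [Thu 03:00, Thu 16:00] → before → candidate.
P63 [Fri 11:00, Fri 17:00] → during → excluded.
P64 [Thu 17:00, Fri 11:00] → overlaps → excluded.
P65 [Sat 05:00, Sat 06:00] → met-by → excluded.
P66 [Fri 03:00, Sun 19:00] → contains → excluded.
P67 [Wed 11:00, Wed 19:00] → before → candidate.
Among candidates, latest start is Thu 03:00 → P62.

P62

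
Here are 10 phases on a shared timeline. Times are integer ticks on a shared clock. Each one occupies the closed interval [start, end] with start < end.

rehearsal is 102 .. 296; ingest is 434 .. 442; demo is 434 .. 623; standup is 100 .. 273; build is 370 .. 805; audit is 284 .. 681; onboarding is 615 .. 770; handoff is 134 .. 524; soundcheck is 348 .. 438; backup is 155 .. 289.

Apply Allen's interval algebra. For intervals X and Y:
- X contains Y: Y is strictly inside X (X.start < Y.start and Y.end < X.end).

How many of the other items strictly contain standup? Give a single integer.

0

Target standup = [100, 273].
audit [284, 681] → after → no.
backup [155, 289] → overlapped-by → no.
build [370, 805] → after → no.
demo [434, 623] → after → no.
handoff [134, 524] → overlapped-by → no.
ingest [434, 442] → after → no.
onboarding [615, 770] → after → no.
rehearsal [102, 296] → overlapped-by → no.
soundcheck [348, 438] → after → no.
Total: 0.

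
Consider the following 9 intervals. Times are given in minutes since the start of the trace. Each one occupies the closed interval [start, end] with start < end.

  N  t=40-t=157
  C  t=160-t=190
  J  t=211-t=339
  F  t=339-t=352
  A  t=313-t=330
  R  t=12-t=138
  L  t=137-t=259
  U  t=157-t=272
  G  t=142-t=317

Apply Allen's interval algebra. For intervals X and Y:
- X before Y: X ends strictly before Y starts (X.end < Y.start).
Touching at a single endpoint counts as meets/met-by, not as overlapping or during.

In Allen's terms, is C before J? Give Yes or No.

Yes

C = [t=160, t=190], J = [t=211, t=339].
Actual relation of C to J: before.
Asked whether 'before' holds → Yes.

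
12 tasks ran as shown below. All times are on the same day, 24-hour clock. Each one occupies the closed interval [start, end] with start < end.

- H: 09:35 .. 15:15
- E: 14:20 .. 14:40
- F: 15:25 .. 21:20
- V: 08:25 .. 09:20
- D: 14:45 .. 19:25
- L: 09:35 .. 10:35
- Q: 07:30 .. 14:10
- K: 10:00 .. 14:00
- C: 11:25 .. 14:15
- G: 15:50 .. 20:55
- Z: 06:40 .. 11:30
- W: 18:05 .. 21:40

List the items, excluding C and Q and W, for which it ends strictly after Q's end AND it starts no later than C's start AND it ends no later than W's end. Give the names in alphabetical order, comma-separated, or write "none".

H

Conditions: its end is strictly after Q's end (X.end > 14:10) AND its start is no later than C's start (X.start <= 11:25) AND its end is no later than W's end (X.end <= 21:40).
D: end 19:25 > 14:10? ✓; start 14:45 <= 11:25? ✗; end 19:25 <= 21:40? ✓ → no.
E: end 14:40 > 14:10? ✓; start 14:20 <= 11:25? ✗; end 14:40 <= 21:40? ✓ → no.
F: end 21:20 > 14:10? ✓; start 15:25 <= 11:25? ✗; end 21:20 <= 21:40? ✓ → no.
G: end 20:55 > 14:10? ✓; start 15:50 <= 11:25? ✗; end 20:55 <= 21:40? ✓ → no.
H: end 15:15 > 14:10? ✓; start 09:35 <= 11:25? ✓; end 15:15 <= 21:40? ✓ → yes.
K: end 14:00 > 14:10? ✗; start 10:00 <= 11:25? ✓; end 14:00 <= 21:40? ✓ → no.
L: end 10:35 > 14:10? ✗; start 09:35 <= 11:25? ✓; end 10:35 <= 21:40? ✓ → no.
V: end 09:20 > 14:10? ✗; start 08:25 <= 11:25? ✓; end 09:20 <= 21:40? ✓ → no.
Z: end 11:30 > 14:10? ✗; start 06:40 <= 11:25? ✓; end 11:30 <= 21:40? ✓ → no.
Result: H.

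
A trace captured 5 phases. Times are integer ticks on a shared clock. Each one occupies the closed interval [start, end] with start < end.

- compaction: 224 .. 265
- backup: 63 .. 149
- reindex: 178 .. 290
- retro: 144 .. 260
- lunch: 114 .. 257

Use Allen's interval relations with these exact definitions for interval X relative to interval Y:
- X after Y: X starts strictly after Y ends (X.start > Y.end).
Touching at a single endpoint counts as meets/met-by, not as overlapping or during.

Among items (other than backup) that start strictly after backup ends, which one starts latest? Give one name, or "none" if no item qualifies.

compaction

Target backup = [63, 149].
compaction [224, 265] → after → candidate.
lunch [114, 257] → overlapped-by → excluded.
reindex [178, 290] → after → candidate.
retro [144, 260] → overlapped-by → excluded.
Among candidates, latest start is 224 → compaction.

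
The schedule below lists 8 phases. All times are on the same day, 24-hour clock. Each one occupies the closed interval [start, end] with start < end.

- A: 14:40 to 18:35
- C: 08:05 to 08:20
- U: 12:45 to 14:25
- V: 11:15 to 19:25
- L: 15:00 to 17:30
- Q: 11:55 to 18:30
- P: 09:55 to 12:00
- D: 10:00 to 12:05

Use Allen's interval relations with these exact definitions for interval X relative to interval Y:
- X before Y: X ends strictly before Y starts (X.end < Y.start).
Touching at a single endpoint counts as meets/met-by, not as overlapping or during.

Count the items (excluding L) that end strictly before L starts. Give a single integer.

Target L = [15:00, 17:30].
A [14:40, 18:35] → contains → no.
C [08:05, 08:20] → before → counts.
D [10:00, 12:05] → before → counts.
P [09:55, 12:00] → before → counts.
Q [11:55, 18:30] → contains → no.
U [12:45, 14:25] → before → counts.
V [11:15, 19:25] → contains → no.
Total: 4.

4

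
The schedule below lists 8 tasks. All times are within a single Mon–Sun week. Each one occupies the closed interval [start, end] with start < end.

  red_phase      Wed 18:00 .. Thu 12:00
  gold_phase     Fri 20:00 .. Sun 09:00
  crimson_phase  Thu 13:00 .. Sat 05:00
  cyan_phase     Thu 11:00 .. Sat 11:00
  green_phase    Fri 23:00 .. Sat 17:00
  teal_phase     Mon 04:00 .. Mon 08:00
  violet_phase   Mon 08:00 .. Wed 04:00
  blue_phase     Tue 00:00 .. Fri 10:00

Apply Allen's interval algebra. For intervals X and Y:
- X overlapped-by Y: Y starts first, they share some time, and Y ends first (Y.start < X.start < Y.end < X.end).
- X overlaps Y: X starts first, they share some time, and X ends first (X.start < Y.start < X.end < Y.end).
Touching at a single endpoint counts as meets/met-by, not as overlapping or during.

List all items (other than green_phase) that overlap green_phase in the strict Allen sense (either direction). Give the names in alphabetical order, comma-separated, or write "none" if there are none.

Target green_phase = [Fri 23:00, Sat 17:00].
blue_phase [Tue 00:00, Fri 10:00] → before → no.
crimson_phase [Thu 13:00, Sat 05:00] → overlaps → yes.
cyan_phase [Thu 11:00, Sat 11:00] → overlaps → yes.
gold_phase [Fri 20:00, Sun 09:00] → contains → no.
red_phase [Wed 18:00, Thu 12:00] → before → no.
teal_phase [Mon 04:00, Mon 08:00] → before → no.
violet_phase [Mon 08:00, Wed 04:00] → before → no.
Result: crimson_phase, cyan_phase.

crimson_phase, cyan_phase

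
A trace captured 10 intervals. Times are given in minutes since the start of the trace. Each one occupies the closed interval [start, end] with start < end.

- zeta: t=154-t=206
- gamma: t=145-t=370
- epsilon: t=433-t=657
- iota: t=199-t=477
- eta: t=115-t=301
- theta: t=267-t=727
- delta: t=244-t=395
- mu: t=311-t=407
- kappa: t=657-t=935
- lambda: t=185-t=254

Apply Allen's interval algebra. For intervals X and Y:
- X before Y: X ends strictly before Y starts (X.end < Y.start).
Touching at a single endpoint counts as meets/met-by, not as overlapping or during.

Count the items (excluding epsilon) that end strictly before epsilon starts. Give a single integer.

Target epsilon = [t=433, t=657].
delta [t=244, t=395] → before → counts.
eta [t=115, t=301] → before → counts.
gamma [t=145, t=370] → before → counts.
iota [t=199, t=477] → overlaps → no.
kappa [t=657, t=935] → met-by → no.
lambda [t=185, t=254] → before → counts.
mu [t=311, t=407] → before → counts.
theta [t=267, t=727] → contains → no.
zeta [t=154, t=206] → before → counts.
Total: 6.

6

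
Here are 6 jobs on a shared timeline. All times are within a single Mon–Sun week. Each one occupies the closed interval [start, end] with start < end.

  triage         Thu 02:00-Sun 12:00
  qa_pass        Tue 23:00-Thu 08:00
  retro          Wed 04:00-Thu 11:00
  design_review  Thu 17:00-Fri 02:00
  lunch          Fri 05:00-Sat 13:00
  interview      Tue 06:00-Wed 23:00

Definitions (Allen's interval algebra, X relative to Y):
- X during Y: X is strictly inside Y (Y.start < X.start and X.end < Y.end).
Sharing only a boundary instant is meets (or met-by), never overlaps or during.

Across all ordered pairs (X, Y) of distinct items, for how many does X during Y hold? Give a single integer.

Checking all 30 ordered pairs for relation 'during'; matching pairs in alphabetical order:
(design_review, triage): design_review during triage ✓
(lunch, triage): lunch during triage ✓
Count: 2.

2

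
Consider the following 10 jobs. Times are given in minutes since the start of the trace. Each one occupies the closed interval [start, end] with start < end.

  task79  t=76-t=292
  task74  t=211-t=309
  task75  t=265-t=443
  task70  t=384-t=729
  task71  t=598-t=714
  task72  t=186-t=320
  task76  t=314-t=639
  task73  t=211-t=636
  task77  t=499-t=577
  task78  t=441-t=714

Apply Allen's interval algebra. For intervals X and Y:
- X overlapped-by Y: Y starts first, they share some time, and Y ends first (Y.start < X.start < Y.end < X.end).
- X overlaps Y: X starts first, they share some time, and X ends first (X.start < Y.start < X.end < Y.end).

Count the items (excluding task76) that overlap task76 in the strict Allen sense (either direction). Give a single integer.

Target task76 = [t=314, t=639].
task70 [t=384, t=729] → overlapped-by → counts.
task71 [t=598, t=714] → overlapped-by → counts.
task72 [t=186, t=320] → overlaps → counts.
task73 [t=211, t=636] → overlaps → counts.
task74 [t=211, t=309] → before → no.
task75 [t=265, t=443] → overlaps → counts.
task77 [t=499, t=577] → during → no.
task78 [t=441, t=714] → overlapped-by → counts.
task79 [t=76, t=292] → before → no.
Total: 6.

6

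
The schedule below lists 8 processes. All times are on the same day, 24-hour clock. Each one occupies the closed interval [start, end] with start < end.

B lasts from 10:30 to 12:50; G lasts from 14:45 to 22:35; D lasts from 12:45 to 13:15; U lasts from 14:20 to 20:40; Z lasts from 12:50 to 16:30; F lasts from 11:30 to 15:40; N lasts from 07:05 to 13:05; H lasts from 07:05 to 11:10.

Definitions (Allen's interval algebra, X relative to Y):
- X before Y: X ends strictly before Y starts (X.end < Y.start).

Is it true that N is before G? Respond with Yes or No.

Yes

N = [07:05, 13:05], G = [14:45, 22:35].
Actual relation of N to G: before.
Asked whether 'before' holds → Yes.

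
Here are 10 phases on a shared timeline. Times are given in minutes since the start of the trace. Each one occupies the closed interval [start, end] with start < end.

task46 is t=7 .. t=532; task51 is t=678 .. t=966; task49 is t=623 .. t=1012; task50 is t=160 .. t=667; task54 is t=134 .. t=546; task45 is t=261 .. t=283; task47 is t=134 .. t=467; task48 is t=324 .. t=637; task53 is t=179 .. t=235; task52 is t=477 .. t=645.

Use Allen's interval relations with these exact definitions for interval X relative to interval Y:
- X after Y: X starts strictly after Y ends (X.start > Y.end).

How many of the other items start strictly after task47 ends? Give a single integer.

3

Target task47 = [t=134, t=467].
task45 [t=261, t=283] → during → no.
task46 [t=7, t=532] → contains → no.
task48 [t=324, t=637] → overlapped-by → no.
task49 [t=623, t=1012] → after → counts.
task50 [t=160, t=667] → overlapped-by → no.
task51 [t=678, t=966] → after → counts.
task52 [t=477, t=645] → after → counts.
task53 [t=179, t=235] → during → no.
task54 [t=134, t=546] → started-by → no.
Total: 3.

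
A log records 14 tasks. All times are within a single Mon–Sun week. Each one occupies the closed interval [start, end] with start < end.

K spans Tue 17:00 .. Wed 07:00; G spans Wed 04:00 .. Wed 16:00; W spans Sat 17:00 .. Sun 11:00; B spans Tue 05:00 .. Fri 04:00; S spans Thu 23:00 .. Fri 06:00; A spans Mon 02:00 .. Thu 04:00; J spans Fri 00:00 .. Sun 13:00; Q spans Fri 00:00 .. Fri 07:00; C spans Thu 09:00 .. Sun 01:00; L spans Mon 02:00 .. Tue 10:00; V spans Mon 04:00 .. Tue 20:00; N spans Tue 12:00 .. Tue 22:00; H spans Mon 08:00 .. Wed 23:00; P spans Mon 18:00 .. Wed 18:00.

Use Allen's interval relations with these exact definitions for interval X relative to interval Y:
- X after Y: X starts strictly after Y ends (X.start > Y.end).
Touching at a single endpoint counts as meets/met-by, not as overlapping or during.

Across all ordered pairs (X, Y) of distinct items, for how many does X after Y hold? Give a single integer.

48

Checking all 182 ordered pairs for relation 'after'; matching pairs in alphabetical order:
(C, A): C after A ✓
(C, G): C after G ✓
(C, H): C after H ✓
(C, K): C after K ✓
(C, L): C after L ✓
(C, N): C after N ✓
(C, P): C after P ✓
(C, V): C after V ✓
(G, L): G after L ✓
(G, N): G after N ✓
(G, V): G after V ✓
(J, A): J after A ✓
(J, G): J after G ✓
(J, H): J after H ✓
(J, K): J after K ✓
(J, L): J after L ✓
(J, N): J after N ✓
(J, P): J after P ✓
(J, V): J after V ✓
(K, L): K after L ✓
(N, L): N after L ✓
(Q, A): Q after A ✓
(Q, G): Q after G ✓
(Q, H): Q after H ✓
... plus 24 further pairs not listed.
Count: 48.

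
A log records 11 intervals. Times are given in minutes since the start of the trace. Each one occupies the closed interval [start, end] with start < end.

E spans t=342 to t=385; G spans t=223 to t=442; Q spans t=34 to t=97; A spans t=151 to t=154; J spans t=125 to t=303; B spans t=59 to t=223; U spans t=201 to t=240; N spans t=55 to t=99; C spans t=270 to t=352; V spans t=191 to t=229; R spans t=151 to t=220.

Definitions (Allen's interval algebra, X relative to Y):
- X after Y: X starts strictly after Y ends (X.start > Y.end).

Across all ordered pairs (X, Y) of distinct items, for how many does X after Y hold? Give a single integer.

Checking all 110 ordered pairs for relation 'after'; matching pairs in alphabetical order:
(A, N): A after N ✓
(A, Q): A after Q ✓
(C, A): C after A ✓
(C, B): C after B ✓
(C, N): C after N ✓
(C, Q): C after Q ✓
(C, R): C after R ✓
(C, U): C after U ✓
(C, V): C after V ✓
(E, A): E after A ✓
(E, B): E after B ✓
(E, J): E after J ✓
(E, N): E after N ✓
(E, Q): E after Q ✓
(E, R): E after R ✓
(E, U): E after U ✓
(E, V): E after V ✓
(G, A): G after A ✓
(G, N): G after N ✓
(G, Q): G after Q ✓
(G, R): G after R ✓
(J, N): J after N ✓
(J, Q): J after Q ✓
(R, N): R after N ✓
... plus 7 further pairs not listed.
Count: 31.

31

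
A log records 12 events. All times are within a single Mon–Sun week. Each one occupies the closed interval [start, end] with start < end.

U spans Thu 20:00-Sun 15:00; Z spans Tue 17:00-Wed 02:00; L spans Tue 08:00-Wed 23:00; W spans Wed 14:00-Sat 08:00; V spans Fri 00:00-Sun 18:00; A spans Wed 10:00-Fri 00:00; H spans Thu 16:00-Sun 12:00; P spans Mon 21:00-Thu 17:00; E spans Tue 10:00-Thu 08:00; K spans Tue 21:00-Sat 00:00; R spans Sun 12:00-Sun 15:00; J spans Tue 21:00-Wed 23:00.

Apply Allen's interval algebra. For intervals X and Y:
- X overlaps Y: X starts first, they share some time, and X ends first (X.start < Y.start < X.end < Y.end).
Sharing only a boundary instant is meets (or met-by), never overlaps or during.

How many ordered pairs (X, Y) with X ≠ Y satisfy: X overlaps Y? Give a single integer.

28

Checking all 132 ordered pairs for relation 'overlaps'; matching pairs in alphabetical order:
(A, H): A overlaps H ✓
(A, U): A overlaps U ✓
(A, W): A overlaps W ✓
(E, A): E overlaps A ✓
(E, K): E overlaps K ✓
(E, W): E overlaps W ✓
(H, U): H overlaps U ✓
(H, V): H overlaps V ✓
(J, A): J overlaps A ✓
(J, W): J overlaps W ✓
(K, H): K overlaps H ✓
(K, U): K overlaps U ✓
(K, V): K overlaps V ✓
(K, W): K overlaps W ✓
(L, A): L overlaps A ✓
(L, E): L overlaps E ✓
(L, K): L overlaps K ✓
(L, W): L overlaps W ✓
(P, A): P overlaps A ✓
(P, H): P overlaps H ✓
(P, K): P overlaps K ✓
(P, W): P overlaps W ✓
(U, V): U overlaps V ✓
(W, H): W overlaps H ✓
... plus 4 further pairs not listed.
Count: 28.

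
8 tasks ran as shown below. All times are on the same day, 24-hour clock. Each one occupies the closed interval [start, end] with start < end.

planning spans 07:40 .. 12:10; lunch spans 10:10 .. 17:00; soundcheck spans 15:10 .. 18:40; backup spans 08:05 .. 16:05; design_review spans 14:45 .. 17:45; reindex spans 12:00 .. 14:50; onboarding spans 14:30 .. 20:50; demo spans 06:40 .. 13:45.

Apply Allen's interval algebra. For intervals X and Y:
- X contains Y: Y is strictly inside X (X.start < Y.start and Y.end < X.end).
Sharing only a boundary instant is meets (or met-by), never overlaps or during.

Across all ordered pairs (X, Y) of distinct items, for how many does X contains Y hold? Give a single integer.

Checking all 56 ordered pairs for relation 'contains'; matching pairs in alphabetical order:
(backup, reindex): backup contains reindex ✓
(demo, planning): demo contains planning ✓
(lunch, reindex): lunch contains reindex ✓
(onboarding, design_review): onboarding contains design_review ✓
(onboarding, soundcheck): onboarding contains soundcheck ✓
Count: 5.

5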